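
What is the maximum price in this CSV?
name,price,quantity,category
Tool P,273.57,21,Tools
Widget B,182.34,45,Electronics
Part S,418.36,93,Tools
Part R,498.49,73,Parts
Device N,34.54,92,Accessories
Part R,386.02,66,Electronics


Computing maximum price:
Values: [273.57, 182.34, 418.36, 498.49, 34.54, 386.02]
Max = 498.49

498.49


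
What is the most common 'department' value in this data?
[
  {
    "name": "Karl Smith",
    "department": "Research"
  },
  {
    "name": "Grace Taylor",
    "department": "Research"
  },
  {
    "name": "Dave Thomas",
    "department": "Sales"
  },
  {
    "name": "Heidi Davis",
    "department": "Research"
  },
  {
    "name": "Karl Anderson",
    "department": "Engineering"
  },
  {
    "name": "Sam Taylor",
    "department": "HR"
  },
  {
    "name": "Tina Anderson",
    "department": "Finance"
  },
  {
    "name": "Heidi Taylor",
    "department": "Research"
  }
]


Counting 'department' values across 8 records:

  Research: 4 ####
  Sales: 1 #
  Engineering: 1 #
  HR: 1 #
  Finance: 1 #

Most common: Research (4 times)

Research (4 times)


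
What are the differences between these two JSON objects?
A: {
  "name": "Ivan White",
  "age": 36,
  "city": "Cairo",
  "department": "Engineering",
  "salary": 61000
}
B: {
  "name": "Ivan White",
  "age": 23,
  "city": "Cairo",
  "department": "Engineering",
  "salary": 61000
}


Comparing each field (in key order):
  name: same
  age: DIFFERENT
  city: same
  department: same
  salary: same
Differences:
  age: 36 -> 23

1 field(s) changed

1 change: age


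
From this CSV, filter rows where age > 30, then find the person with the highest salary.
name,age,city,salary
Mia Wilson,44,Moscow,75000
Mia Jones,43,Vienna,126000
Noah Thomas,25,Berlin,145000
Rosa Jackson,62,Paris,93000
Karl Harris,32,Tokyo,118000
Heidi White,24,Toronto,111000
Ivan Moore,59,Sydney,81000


Filter: age > 30
Sort by: salary (descending)

Filtered records (5):
  Mia Jones, age 43, salary $126000
  Karl Harris, age 32, salary $118000
  Rosa Jackson, age 62, salary $93000
  Ivan Moore, age 59, salary $81000
  Mia Wilson, age 44, salary $75000

Highest salary: Mia Jones ($126000)

Mia Jones


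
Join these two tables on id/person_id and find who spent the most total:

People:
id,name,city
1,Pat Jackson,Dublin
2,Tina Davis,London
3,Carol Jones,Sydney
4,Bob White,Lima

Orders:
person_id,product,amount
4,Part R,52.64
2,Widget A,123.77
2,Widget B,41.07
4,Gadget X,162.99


Join on: people.id = orders.person_id

Joined rows:
  Bob White (Lima) bought Part R for $52.64
  Tina Davis (London) bought Widget A for $123.77
  Tina Davis (London) bought Widget B for $41.07
  Bob White (Lima) bought Gadget X for $162.99

Total per person:
  Bob White: $215.63
  Tina Davis: $164.84

Top spender: Bob White ($215.63)

Bob White ($215.63)


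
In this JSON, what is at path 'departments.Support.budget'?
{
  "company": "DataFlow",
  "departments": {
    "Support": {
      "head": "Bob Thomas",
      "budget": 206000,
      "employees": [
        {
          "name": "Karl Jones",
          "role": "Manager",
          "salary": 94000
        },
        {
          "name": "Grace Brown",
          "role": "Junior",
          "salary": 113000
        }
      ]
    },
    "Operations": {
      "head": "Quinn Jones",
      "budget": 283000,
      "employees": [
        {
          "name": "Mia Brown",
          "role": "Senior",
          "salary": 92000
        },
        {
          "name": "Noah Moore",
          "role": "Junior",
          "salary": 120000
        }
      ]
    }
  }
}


Path: departments.Support.budget

Navigate:
  -> departments
  -> Support
  -> budget = 206000

206000


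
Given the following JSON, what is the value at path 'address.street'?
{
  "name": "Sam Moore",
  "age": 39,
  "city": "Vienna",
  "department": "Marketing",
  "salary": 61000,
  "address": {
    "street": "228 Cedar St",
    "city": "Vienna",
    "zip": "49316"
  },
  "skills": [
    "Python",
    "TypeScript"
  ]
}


Query: address.street
Path: address -> street
Value: 228 Cedar St

228 Cedar St


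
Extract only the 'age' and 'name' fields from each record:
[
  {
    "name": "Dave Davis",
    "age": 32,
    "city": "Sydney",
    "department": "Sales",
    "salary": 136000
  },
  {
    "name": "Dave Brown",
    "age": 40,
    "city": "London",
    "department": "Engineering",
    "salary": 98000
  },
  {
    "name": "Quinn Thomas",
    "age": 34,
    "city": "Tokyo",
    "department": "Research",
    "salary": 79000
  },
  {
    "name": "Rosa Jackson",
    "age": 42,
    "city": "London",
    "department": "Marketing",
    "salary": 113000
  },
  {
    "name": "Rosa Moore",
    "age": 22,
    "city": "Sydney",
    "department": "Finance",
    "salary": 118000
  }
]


Original: 5 records with fields: name, age, city, department, salary
Keep: ['age', 'name']
Drop: ['city', 'department', 'salary']
Result: 5 records, 2 fields each

[
  {
    "age": 32,
    "name": "Dave Davis"
  },
  {
    "age": 40,
    "name": "Dave Brown"
  },
  {
    "age": 34,
    "name": "Quinn Thomas"
  },
  {
    "age": 42,
    "name": "Rosa Jackson"
  },
  {
    "age": 22,
    "name": "Rosa Moore"
  }
]


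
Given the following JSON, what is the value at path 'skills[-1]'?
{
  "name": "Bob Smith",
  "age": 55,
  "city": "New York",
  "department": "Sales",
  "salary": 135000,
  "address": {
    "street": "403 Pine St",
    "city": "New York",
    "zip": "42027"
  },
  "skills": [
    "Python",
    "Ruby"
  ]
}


Query: skills[-1]
Path: skills -> last element
Value: Ruby

Ruby


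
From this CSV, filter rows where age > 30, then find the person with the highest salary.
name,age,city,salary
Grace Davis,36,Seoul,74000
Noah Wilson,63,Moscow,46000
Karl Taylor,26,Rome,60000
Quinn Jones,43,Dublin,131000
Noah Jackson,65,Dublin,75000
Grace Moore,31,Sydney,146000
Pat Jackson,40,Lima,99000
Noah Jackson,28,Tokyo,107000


Filter: age > 30
Sort by: salary (descending)

Filtered records (6):
  Grace Moore, age 31, salary $146000
  Quinn Jones, age 43, salary $131000
  Pat Jackson, age 40, salary $99000
  Noah Jackson, age 65, salary $75000
  Grace Davis, age 36, salary $74000
  Noah Wilson, age 63, salary $46000

Highest salary: Grace Moore ($146000)

Grace Moore


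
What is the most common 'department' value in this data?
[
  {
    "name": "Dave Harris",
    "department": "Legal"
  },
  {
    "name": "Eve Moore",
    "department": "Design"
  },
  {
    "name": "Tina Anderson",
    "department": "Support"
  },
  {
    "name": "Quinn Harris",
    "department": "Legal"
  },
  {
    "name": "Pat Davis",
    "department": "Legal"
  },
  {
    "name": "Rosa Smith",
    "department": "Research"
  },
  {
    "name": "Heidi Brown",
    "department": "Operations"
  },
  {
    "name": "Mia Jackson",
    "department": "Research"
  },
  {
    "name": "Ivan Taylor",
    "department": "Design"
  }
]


Counting 'department' values across 9 records:

  Legal: 3 ###
  Design: 2 ##
  Research: 2 ##
  Support: 1 #
  Operations: 1 #

Most common: Legal (3 times)

Legal (3 times)


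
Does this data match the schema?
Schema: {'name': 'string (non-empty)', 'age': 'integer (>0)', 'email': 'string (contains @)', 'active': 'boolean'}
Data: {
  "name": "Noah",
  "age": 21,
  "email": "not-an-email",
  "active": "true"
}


Validating each field against schema:
  name: OK (non-empty string)
  age: OK (positive integer)
  email: FAIL ("not-an-email" does not contain @)
  active: FAIL ("true" is not a boolean)

Result: INVALID (2 errors: email, active)

INVALID (2 errors: email, active)


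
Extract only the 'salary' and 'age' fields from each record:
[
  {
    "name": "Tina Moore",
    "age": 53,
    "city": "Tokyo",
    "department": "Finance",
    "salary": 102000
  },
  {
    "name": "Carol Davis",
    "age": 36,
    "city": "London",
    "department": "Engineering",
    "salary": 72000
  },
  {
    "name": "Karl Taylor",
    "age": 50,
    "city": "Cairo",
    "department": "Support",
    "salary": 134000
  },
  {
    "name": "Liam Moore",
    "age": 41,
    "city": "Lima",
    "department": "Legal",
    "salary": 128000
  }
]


Original: 4 records with fields: name, age, city, department, salary
Keep: ['salary', 'age']
Drop: ['name', 'city', 'department']
Result: 4 records, 2 fields each

[
  {
    "salary": 102000,
    "age": 53
  },
  {
    "salary": 72000,
    "age": 36
  },
  {
    "salary": 134000,
    "age": 50
  },
  {
    "salary": 128000,
    "age": 41
  }
]


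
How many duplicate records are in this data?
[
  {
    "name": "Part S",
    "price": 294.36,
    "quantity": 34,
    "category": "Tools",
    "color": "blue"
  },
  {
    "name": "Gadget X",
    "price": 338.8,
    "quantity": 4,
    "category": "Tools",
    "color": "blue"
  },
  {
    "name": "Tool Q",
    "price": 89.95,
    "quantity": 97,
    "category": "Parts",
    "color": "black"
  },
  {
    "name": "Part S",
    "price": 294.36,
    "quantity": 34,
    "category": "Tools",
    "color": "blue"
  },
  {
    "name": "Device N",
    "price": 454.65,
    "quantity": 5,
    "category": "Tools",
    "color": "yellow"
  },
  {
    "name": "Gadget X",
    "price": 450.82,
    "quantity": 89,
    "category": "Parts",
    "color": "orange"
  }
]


Checking 6 records for duplicates:

  Row 1: Part S ($294.36, qty 34)
  Row 2: Gadget X ($338.8, qty 4)
  Row 3: Tool Q ($89.95, qty 97)
  Row 4: Part S ($294.36, qty 34) <-- DUPLICATE
  Row 5: Device N ($454.65, qty 5)
  Row 6: Gadget X ($450.82, qty 89)

Duplicates found: 1
Unique records: 5

1 duplicates, 5 unique


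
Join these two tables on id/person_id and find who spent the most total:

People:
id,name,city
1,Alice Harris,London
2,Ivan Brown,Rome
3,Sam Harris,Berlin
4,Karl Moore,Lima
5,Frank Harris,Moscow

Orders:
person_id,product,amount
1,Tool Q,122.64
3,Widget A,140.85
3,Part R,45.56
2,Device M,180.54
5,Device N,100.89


Join on: people.id = orders.person_id

Joined rows:
  Alice Harris (London) bought Tool Q for $122.64
  Sam Harris (Berlin) bought Widget A for $140.85
  Sam Harris (Berlin) bought Part R for $45.56
  Ivan Brown (Rome) bought Device M for $180.54
  Frank Harris (Moscow) bought Device N for $100.89

Total per person:
  Sam Harris: $186.41
  Ivan Brown: $180.54
  Alice Harris: $122.64
  Frank Harris: $100.89

Top spender: Sam Harris ($186.41)

Sam Harris ($186.41)


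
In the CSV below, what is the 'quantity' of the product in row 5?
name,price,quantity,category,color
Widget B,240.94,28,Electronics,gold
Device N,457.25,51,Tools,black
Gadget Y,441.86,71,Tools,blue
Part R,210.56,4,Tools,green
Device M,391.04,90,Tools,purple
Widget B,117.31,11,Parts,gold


Query: Row 5 ('Device M'), column 'quantity'
Value: 90

90


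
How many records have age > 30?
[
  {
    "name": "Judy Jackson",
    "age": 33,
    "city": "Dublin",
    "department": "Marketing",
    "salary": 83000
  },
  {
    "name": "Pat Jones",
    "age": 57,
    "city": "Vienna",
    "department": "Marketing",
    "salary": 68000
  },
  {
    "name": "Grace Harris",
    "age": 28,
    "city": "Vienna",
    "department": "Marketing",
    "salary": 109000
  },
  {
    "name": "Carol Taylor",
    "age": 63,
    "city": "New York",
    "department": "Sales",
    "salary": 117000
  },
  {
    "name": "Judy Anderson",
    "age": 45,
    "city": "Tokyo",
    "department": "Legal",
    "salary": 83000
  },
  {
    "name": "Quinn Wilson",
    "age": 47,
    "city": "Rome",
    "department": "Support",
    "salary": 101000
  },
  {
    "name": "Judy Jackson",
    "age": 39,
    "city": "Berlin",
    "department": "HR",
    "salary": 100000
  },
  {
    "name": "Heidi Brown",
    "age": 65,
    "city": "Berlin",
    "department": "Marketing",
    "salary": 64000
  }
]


Data: 8 records
Condition: age > 30

Checking each record:
  Judy Jackson: 33 MATCH
  Pat Jones: 57 MATCH
  Grace Harris: 28
  Carol Taylor: 63 MATCH
  Judy Anderson: 45 MATCH
  Quinn Wilson: 47 MATCH
  Judy Jackson: 39 MATCH
  Heidi Brown: 65 MATCH

Count: 7

7


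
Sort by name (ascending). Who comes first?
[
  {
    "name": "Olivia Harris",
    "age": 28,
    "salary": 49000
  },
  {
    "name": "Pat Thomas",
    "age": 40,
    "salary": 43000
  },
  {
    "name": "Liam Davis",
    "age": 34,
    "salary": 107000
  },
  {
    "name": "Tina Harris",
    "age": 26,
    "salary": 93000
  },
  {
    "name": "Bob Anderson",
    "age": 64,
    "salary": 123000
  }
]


Sort by: name (ascending)

Sorted order:
  1. Bob Anderson (name = Bob Anderson)
  2. Liam Davis (name = Liam Davis)
  3. Olivia Harris (name = Olivia Harris)
  4. Pat Thomas (name = Pat Thomas)
  5. Tina Harris (name = Tina Harris)

First: Bob Anderson

Bob Anderson


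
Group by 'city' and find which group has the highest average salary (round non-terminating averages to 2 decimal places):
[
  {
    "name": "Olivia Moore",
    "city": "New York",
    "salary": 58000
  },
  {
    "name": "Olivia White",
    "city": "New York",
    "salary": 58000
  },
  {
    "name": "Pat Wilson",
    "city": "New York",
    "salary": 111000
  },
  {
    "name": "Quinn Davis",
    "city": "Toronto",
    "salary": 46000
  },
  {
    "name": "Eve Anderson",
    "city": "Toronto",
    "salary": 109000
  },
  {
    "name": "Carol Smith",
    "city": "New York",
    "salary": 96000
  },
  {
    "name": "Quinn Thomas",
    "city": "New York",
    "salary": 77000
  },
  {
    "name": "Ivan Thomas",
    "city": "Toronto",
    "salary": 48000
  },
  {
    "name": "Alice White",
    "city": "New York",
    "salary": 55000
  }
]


Group by: city

Groups:
  New York: 6 people, avg salary = 455000/6 ≈ $75833.33
  Toronto: 3 people, avg salary = 203000/3 ≈ $67666.67

Highest average salary: New York (≈$75833.33)

New York (≈$75833.33)


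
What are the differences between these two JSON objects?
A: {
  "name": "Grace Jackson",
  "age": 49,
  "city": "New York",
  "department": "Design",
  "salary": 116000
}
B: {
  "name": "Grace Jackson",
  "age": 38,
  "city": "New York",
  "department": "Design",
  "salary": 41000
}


Comparing each field (in key order):
  name: same
  age: DIFFERENT
  city: same
  department: same
  salary: DIFFERENT
Differences:
  age: 49 -> 38
  salary: 116000 -> 41000

2 field(s) changed

2 changes: age, salary


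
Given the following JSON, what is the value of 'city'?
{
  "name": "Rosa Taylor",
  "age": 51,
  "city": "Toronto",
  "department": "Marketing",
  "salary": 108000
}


Looking up field 'city'
Value: Toronto

Toronto


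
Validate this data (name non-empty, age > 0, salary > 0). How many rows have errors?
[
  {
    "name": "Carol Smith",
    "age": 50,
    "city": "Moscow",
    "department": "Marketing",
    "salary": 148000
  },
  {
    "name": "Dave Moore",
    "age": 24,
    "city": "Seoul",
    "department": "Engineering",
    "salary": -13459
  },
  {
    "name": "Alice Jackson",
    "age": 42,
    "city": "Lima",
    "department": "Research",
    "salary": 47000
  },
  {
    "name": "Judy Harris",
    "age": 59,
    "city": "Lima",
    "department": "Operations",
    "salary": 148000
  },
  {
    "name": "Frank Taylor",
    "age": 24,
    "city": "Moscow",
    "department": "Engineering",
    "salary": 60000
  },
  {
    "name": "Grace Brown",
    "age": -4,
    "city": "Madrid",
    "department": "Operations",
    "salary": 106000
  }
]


Validating 6 records:
Rules: name non-empty, age > 0, salary > 0

  Row 1 (Carol Smith): OK
  Row 2 (Dave Moore): negative salary: -13459
  Row 3 (Alice Jackson): OK
  Row 4 (Judy Harris): OK
  Row 5 (Frank Taylor): OK
  Row 6 (Grace Brown): negative age: -4

Total errors: 2

2 errors


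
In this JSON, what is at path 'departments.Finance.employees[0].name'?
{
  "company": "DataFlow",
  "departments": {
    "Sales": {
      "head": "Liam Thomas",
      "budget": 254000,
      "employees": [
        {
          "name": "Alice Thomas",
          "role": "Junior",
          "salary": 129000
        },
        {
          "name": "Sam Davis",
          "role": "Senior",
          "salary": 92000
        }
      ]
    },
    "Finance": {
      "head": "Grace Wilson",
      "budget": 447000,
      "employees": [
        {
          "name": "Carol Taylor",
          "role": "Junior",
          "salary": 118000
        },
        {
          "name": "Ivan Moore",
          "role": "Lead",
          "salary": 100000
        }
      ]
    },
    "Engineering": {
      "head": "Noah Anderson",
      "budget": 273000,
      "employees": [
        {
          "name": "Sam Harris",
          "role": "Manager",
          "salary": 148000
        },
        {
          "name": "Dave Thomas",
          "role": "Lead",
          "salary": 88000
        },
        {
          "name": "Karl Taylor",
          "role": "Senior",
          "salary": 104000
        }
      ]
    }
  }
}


Path: departments.Finance.employees[0].name

Navigate:
  -> departments
  -> Finance
  -> employees[0].name = 'Carol Taylor'

Carol Taylor


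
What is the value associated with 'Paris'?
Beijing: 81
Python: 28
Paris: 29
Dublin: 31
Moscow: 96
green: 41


Looking up key 'Paris'
Value: 29

29


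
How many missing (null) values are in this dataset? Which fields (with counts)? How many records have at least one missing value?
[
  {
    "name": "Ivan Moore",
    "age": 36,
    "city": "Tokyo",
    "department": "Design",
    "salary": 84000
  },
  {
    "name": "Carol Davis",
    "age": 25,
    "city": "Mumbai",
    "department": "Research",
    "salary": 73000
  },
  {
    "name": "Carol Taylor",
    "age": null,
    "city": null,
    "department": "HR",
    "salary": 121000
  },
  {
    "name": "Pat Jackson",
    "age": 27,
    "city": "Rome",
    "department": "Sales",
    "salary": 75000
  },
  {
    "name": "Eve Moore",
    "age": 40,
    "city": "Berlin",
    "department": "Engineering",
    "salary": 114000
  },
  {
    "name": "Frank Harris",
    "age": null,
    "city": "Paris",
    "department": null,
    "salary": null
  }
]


Checking for missing (null) values in 6 records:

  Ivan Moore: complete
  Carol Davis: complete
  Carol Taylor: age, city
  Pat Jackson: complete
  Eve Moore: complete
  Frank Harris: age, department, salary

Per field:
  name: 0 missing
  age: 2 missing
  city: 1 missing
  department: 1 missing
  salary: 1 missing

Total missing values: 5
Records with any missing: 2

5 missing values (age: 2, city: 1, department: 1, salary: 1); 2 incomplete records


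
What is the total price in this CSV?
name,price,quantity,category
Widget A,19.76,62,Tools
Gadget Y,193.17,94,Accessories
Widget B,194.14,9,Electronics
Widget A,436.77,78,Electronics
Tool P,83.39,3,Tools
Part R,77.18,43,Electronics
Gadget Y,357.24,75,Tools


Computing total price:
Values: [19.76, 193.17, 194.14, 436.77, 83.39, 77.18, 357.24]
Sum = 1361.65

1361.65


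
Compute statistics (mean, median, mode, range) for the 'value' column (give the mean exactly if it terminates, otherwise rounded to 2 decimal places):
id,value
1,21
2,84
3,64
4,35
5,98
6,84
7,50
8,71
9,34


Data: [21, 84, 64, 35, 98, 84, 50, 71, 34]
Count: 9
Sum: 541
Mean: 541/9 ≈ 60.11 (rounded to 2 decimal places)
Sorted: [21, 34, 35, 50, 64, 71, 84, 84, 98]
Median: 64.0
Mode: 84 (2 times)
Range: 98 - 21 = 77
Min: 21, Max: 98

mean≈60.11, median=64.0, mode=84, range=77


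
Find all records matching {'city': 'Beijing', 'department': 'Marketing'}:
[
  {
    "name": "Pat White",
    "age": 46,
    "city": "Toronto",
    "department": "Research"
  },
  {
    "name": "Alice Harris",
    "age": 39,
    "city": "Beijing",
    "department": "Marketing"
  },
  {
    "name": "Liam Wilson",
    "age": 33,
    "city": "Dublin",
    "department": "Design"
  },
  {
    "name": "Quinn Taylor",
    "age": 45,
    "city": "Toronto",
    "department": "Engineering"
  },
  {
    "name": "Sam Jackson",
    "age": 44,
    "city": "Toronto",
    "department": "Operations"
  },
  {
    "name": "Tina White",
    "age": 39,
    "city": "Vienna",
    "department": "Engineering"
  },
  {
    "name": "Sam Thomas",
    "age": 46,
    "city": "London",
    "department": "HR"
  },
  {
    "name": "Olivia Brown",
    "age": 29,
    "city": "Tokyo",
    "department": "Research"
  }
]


Search criteria: {'city': 'Beijing', 'department': 'Marketing'}

Checking 8 records:
  Pat White: {city: Toronto, department: Research}
  Alice Harris: {city: Beijing, department: Marketing} <-- MATCH
  Liam Wilson: {city: Dublin, department: Design}
  Quinn Taylor: {city: Toronto, department: Engineering}
  Sam Jackson: {city: Toronto, department: Operations}
  Tina White: {city: Vienna, department: Engineering}
  Sam Thomas: {city: London, department: HR}
  Olivia Brown: {city: Tokyo, department: Research}

Matches: ["Alice Harris"]

["Alice Harris"]


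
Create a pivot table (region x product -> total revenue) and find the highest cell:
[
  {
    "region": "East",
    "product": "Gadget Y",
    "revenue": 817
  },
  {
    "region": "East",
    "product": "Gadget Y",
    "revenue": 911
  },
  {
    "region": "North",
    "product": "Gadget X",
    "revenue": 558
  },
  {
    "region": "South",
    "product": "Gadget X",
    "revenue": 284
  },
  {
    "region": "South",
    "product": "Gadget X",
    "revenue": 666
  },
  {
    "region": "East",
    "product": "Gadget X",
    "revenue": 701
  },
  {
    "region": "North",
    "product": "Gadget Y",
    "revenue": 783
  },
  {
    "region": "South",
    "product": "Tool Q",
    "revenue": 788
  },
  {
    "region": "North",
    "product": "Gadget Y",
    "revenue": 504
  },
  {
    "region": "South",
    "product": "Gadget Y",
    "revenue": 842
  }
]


Pivot: region (rows) x product (columns) -> total revenue

     Gadget X      Gadget Y      Tool Q      
East           701          1728             0  
North          558          1287             0  
South          950           842           788  

Highest: East / Gadget Y = $1728

East / Gadget Y = $1728


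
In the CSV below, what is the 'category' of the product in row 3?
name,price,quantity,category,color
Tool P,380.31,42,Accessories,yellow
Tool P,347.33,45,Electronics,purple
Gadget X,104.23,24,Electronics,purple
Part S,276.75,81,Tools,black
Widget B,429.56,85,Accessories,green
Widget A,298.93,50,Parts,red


Query: Row 3 ('Gadget X'), column 'category'
Value: Electronics

Electronics


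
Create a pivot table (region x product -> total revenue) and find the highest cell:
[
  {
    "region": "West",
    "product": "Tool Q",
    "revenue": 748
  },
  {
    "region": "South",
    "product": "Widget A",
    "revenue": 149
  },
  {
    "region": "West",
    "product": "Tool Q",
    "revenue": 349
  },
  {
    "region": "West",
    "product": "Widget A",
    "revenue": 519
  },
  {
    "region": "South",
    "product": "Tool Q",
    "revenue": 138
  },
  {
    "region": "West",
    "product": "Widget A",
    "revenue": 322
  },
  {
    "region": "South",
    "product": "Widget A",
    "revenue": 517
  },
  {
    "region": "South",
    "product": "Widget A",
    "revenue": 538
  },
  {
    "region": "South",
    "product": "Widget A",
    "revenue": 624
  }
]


Pivot: region (rows) x product (columns) -> total revenue

     Tool Q        Widget A    
South          138          1828  
West          1097           841  

Highest: South / Widget A = $1828

South / Widget A = $1828


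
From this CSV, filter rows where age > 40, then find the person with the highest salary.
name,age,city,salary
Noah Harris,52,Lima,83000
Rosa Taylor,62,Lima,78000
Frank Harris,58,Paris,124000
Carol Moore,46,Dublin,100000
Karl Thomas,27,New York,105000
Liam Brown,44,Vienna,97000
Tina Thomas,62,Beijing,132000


Filter: age > 40
Sort by: salary (descending)

Filtered records (6):
  Tina Thomas, age 62, salary $132000
  Frank Harris, age 58, salary $124000
  Carol Moore, age 46, salary $100000
  Liam Brown, age 44, salary $97000
  Noah Harris, age 52, salary $83000
  Rosa Taylor, age 62, salary $78000

Highest salary: Tina Thomas ($132000)

Tina Thomas


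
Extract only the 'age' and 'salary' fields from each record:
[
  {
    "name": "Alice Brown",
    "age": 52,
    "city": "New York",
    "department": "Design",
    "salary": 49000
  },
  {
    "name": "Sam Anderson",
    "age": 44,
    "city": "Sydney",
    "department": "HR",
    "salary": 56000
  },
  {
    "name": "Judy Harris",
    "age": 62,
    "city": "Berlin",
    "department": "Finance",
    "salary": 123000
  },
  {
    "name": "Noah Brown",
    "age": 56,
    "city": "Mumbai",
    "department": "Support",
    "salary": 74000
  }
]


Original: 4 records with fields: name, age, city, department, salary
Keep: ['age', 'salary']
Drop: ['name', 'city', 'department']
Result: 4 records, 2 fields each

[
  {
    "age": 52,
    "salary": 49000
  },
  {
    "age": 44,
    "salary": 56000
  },
  {
    "age": 62,
    "salary": 123000
  },
  {
    "age": 56,
    "salary": 74000
  }
]


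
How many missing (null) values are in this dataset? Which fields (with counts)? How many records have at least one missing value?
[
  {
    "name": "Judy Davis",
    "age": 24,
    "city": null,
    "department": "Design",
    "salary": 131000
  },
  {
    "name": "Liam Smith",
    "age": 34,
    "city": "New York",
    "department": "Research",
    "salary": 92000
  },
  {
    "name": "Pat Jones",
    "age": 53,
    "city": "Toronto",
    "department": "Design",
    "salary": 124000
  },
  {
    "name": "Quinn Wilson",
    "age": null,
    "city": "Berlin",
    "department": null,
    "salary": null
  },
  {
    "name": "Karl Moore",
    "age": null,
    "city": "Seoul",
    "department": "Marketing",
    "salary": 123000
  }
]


Checking for missing (null) values in 5 records:

  Judy Davis: city
  Liam Smith: complete
  Pat Jones: complete
  Quinn Wilson: age, department, salary
  Karl Moore: age

Per field:
  name: 0 missing
  age: 2 missing
  city: 1 missing
  department: 1 missing
  salary: 1 missing

Total missing values: 5
Records with any missing: 3

5 missing values (age: 2, city: 1, department: 1, salary: 1); 3 incomplete records


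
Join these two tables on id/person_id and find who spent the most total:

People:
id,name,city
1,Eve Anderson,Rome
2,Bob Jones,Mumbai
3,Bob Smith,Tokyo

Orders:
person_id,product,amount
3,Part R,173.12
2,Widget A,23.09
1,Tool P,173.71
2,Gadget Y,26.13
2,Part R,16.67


Join on: people.id = orders.person_id

Joined rows:
  Bob Smith (Tokyo) bought Part R for $173.12
  Bob Jones (Mumbai) bought Widget A for $23.09
  Eve Anderson (Rome) bought Tool P for $173.71
  Bob Jones (Mumbai) bought Gadget Y for $26.13
  Bob Jones (Mumbai) bought Part R for $16.67

Total per person:
  Eve Anderson: $173.71
  Bob Smith: $173.12
  Bob Jones: $65.89

Top spender: Eve Anderson ($173.71)

Eve Anderson ($173.71)


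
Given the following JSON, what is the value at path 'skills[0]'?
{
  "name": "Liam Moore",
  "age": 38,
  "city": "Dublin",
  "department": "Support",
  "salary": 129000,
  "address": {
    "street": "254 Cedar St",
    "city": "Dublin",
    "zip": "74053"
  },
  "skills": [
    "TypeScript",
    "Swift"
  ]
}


Query: skills[0]
Path: skills -> first element
Value: TypeScript

TypeScript


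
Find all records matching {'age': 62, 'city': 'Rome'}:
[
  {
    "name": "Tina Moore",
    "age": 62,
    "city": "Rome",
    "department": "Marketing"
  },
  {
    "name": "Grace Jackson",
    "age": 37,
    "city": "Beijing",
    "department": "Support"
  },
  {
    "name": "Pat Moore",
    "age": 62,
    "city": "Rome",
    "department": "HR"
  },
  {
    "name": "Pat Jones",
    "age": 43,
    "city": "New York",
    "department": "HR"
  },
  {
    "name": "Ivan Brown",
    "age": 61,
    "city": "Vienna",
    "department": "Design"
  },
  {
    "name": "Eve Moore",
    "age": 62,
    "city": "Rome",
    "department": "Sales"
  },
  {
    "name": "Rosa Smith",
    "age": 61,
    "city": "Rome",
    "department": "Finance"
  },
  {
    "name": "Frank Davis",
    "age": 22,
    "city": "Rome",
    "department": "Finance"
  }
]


Search criteria: {'age': 62, 'city': 'Rome'}

Checking 8 records:
  Tina Moore: {age: 62, city: Rome} <-- MATCH
  Grace Jackson: {age: 37, city: Beijing}
  Pat Moore: {age: 62, city: Rome} <-- MATCH
  Pat Jones: {age: 43, city: New York}
  Ivan Brown: {age: 61, city: Vienna}
  Eve Moore: {age: 62, city: Rome} <-- MATCH
  Rosa Smith: {age: 61, city: Rome}
  Frank Davis: {age: 22, city: Rome}

Matches: ["Tina Moore", "Pat Moore", "Eve Moore"]

["Tina Moore", "Pat Moore", "Eve Moore"]


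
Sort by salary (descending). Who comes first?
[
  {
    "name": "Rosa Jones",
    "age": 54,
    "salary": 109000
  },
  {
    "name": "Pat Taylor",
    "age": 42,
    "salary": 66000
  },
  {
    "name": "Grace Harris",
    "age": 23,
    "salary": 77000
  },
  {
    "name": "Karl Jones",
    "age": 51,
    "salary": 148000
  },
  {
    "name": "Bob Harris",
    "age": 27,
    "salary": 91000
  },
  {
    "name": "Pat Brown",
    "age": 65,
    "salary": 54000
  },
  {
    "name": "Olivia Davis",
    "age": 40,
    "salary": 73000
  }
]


Sort by: salary (descending)

Sorted order:
  1. Karl Jones (salary = 148000)
  2. Rosa Jones (salary = 109000)
  3. Bob Harris (salary = 91000)
  4. Grace Harris (salary = 77000)
  5. Olivia Davis (salary = 73000)
  6. Pat Taylor (salary = 66000)
  7. Pat Brown (salary = 54000)

First: Karl Jones

Karl Jones


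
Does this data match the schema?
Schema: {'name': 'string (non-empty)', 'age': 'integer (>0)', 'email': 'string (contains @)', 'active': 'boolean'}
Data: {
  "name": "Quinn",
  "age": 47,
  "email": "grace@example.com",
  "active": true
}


Validating each field against schema:
  name: OK (non-empty string)
  age: OK (positive integer)
  email: OK (string with @)
  active: OK (boolean)

Result: VALID

VALID


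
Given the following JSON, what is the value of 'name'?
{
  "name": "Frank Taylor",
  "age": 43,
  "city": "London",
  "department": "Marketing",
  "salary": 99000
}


Looking up field 'name'
Value: Frank Taylor

Frank Taylor


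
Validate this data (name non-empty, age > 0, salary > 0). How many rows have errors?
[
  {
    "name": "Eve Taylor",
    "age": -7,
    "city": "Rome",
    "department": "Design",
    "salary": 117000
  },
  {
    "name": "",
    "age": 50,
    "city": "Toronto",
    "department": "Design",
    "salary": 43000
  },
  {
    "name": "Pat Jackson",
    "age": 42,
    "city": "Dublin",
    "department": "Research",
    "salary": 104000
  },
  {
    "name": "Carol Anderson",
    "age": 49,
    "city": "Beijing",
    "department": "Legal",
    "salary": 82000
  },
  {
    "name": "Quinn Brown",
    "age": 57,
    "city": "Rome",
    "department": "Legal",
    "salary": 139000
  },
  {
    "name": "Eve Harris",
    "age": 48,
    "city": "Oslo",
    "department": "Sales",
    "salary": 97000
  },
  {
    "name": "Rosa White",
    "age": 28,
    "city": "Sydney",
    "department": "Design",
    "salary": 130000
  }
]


Validating 7 records:
Rules: name non-empty, age > 0, salary > 0

  Row 1 (Eve Taylor): negative age: -7
  Row 2 (???): empty name
  Row 3 (Pat Jackson): OK
  Row 4 (Carol Anderson): OK
  Row 5 (Quinn Brown): OK
  Row 6 (Eve Harris): OK
  Row 7 (Rosa White): OK

Total errors: 2

2 errors


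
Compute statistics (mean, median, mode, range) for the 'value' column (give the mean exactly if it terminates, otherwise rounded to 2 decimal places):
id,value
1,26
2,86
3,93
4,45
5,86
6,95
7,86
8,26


Data: [26, 86, 93, 45, 86, 95, 86, 26]
Count: 8
Sum: 543
Mean: 543/8 = 67.875
Sorted: [26, 26, 45, 86, 86, 86, 93, 95]
Median: 86.0
Mode: 86 (3 times)
Range: 95 - 26 = 69
Min: 26, Max: 95

mean=67.875, median=86.0, mode=86, range=69


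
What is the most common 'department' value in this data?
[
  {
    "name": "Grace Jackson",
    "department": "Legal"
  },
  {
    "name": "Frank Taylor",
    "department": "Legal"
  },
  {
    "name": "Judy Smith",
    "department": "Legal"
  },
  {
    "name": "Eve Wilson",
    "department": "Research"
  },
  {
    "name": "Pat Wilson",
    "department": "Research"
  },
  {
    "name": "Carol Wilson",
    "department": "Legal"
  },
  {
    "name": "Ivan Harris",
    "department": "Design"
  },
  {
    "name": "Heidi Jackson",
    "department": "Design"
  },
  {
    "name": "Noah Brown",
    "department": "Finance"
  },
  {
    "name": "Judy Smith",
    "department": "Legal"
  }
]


Counting 'department' values across 10 records:

  Legal: 5 #####
  Research: 2 ##
  Design: 2 ##
  Finance: 1 #

Most common: Legal (5 times)

Legal (5 times)


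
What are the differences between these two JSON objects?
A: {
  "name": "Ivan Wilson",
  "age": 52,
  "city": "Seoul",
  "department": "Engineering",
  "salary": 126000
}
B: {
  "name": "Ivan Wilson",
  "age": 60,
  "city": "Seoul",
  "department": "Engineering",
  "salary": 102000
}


Comparing each field (in key order):
  name: same
  age: DIFFERENT
  city: same
  department: same
  salary: DIFFERENT
Differences:
  age: 52 -> 60
  salary: 126000 -> 102000

2 field(s) changed

2 changes: age, salary


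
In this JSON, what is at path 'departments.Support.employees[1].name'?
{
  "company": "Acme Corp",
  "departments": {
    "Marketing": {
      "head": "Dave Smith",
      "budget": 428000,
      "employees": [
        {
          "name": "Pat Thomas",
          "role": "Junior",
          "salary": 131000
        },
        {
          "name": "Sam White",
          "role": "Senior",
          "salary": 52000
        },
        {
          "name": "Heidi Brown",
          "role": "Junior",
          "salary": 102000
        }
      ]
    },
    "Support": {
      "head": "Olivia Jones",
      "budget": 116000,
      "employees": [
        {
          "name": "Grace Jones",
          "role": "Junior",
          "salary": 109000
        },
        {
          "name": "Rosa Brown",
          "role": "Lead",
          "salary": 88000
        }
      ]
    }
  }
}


Path: departments.Support.employees[1].name

Navigate:
  -> departments
  -> Support
  -> employees[1].name = 'Rosa Brown'

Rosa Brown


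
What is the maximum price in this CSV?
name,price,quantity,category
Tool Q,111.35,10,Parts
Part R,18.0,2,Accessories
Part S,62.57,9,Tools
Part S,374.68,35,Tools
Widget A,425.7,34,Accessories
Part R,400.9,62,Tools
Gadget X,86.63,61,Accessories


Computing maximum price:
Values: [111.35, 18.0, 62.57, 374.68, 425.7, 400.9, 86.63]
Max = 425.7

425.7


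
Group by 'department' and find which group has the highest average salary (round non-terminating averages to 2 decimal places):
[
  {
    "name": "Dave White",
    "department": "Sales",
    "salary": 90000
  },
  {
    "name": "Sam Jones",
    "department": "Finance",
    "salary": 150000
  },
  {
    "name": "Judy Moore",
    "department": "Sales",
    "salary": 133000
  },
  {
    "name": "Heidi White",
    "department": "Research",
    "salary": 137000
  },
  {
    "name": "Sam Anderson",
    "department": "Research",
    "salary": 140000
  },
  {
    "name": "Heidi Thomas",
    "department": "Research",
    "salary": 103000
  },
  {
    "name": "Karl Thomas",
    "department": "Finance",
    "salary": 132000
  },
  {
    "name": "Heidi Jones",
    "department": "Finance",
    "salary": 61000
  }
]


Group by: department

Groups:
  Finance: 3 people, avg salary = 343000/3 ≈ $114333.33
  Research: 3 people, avg salary = 380000/3 ≈ $126666.67
  Sales: 2 people, avg salary = 223000/2 = $111500

Highest average salary: Research (≈$126666.67)

Research (≈$126666.67)


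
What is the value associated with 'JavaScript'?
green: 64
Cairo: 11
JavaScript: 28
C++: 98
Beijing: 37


Looking up key 'JavaScript'
Value: 28

28


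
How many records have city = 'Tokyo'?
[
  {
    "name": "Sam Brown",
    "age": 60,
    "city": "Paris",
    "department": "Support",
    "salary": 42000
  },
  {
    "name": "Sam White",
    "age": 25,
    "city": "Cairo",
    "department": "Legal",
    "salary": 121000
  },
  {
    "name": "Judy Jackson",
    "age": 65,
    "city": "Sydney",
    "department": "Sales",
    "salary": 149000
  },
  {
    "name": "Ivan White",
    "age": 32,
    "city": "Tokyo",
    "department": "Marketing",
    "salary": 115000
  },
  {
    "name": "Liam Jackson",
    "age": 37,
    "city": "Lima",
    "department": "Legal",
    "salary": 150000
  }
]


Data: 5 records
Condition: city = 'Tokyo'

Checking each record:
  Sam Brown: Paris
  Sam White: Cairo
  Judy Jackson: Sydney
  Ivan White: Tokyo MATCH
  Liam Jackson: Lima

Count: 1

1


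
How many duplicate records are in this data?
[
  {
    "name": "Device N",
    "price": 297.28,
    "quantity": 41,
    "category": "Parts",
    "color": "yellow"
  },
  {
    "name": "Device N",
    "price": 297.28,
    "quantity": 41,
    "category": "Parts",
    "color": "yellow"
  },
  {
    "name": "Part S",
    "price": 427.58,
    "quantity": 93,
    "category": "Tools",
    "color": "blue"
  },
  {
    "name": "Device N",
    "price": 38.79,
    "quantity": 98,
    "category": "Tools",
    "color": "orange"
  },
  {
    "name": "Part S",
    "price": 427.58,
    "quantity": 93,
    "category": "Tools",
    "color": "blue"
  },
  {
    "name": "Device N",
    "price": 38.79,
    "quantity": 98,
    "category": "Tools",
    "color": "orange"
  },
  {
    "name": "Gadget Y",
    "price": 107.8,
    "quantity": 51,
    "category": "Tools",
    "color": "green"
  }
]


Checking 7 records for duplicates:

  Row 1: Device N ($297.28, qty 41)
  Row 2: Device N ($297.28, qty 41) <-- DUPLICATE
  Row 3: Part S ($427.58, qty 93)
  Row 4: Device N ($38.79, qty 98)
  Row 5: Part S ($427.58, qty 93) <-- DUPLICATE
  Row 6: Device N ($38.79, qty 98) <-- DUPLICATE
  Row 7: Gadget Y ($107.8, qty 51)

Duplicates found: 3
Unique records: 4

3 duplicates, 4 unique


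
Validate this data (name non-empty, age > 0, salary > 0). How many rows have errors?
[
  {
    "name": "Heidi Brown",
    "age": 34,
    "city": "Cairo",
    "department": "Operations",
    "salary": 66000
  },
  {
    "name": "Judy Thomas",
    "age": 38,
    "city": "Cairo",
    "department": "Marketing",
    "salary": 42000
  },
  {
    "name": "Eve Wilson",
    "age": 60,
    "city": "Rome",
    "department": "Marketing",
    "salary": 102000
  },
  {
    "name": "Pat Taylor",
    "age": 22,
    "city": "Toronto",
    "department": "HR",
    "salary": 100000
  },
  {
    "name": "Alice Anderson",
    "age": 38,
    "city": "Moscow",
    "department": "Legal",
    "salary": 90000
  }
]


Validating 5 records:
Rules: name non-empty, age > 0, salary > 0

  Row 1 (Heidi Brown): OK
  Row 2 (Judy Thomas): OK
  Row 3 (Eve Wilson): OK
  Row 4 (Pat Taylor): OK
  Row 5 (Alice Anderson): OK

Total errors: 0

0 errors


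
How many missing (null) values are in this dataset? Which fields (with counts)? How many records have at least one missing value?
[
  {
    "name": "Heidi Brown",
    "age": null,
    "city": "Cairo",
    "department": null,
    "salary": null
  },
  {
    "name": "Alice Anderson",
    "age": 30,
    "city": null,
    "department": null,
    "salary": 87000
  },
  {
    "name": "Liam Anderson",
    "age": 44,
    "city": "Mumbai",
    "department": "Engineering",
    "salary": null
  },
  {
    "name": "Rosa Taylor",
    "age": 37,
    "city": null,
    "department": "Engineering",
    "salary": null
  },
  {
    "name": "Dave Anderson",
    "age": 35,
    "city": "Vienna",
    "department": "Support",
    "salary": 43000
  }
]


Checking for missing (null) values in 5 records:

  Heidi Brown: age, department, salary
  Alice Anderson: city, department
  Liam Anderson: salary
  Rosa Taylor: city, salary
  Dave Anderson: complete

Per field:
  name: 0 missing
  age: 1 missing
  city: 2 missing
  department: 2 missing
  salary: 3 missing

Total missing values: 8
Records with any missing: 4

8 missing values (age: 1, city: 2, department: 2, salary: 3); 4 incomplete records


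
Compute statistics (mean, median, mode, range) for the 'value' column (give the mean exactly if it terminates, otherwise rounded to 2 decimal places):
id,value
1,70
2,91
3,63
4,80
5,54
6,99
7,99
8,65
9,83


Data: [70, 91, 63, 80, 54, 99, 99, 65, 83]
Count: 9
Sum: 704
Mean: 704/9 ≈ 78.22 (rounded to 2 decimal places)
Sorted: [54, 63, 65, 70, 80, 83, 91, 99, 99]
Median: 80.0
Mode: 99 (2 times)
Range: 99 - 54 = 45
Min: 54, Max: 99

mean≈78.22, median=80.0, mode=99, range=45
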